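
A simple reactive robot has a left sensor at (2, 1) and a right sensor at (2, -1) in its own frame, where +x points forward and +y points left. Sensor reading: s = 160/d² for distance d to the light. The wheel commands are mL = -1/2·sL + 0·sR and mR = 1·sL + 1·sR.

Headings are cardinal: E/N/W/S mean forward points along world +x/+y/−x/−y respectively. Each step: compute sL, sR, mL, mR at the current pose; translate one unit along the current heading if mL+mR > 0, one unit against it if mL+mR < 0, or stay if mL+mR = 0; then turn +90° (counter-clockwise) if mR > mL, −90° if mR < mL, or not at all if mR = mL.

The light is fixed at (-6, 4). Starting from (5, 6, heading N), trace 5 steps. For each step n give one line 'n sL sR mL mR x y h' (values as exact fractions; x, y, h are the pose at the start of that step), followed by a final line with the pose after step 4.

0 40/29 1 -20/29 69/29 5 6 N
1 32/17 160/97 -16/17 5824/1649 5 7 W
2 80/61 80/41 -40/61 8160/2501 4 7 S
3 160/153 32/29 -80/153 9536/4437 4 6 E
4 40/29 1 -20/29 69/29 5 6 N
final 5 7 W

n=0: pose=(5,6,N); sL=40/29, sR=1; mL=-20/29, mR=69/29; mL+mR=49/29 → advance +1; mR−mL=89/29 → turn +1·90°
n=1: pose=(5,7,W); sL=32/17, sR=160/97; mL=-16/17, mR=5824/1649; mL+mR=4272/1649 → advance +1; mR−mL=7376/1649 → turn +1·90°
n=2: pose=(4,7,S); sL=80/61, sR=80/41; mL=-40/61, mR=8160/2501; mL+mR=6520/2501 → advance +1; mR−mL=9800/2501 → turn +1·90°
n=3: pose=(4,6,E); sL=160/153, sR=32/29; mL=-80/153, mR=9536/4437; mL+mR=7216/4437 → advance +1; mR−mL=3952/1479 → turn +1·90°
n=4: pose=(5,6,N); sL=40/29, sR=1; mL=-20/29, mR=69/29; mL+mR=49/29 → advance +1; mR−mL=89/29 → turn +1·90°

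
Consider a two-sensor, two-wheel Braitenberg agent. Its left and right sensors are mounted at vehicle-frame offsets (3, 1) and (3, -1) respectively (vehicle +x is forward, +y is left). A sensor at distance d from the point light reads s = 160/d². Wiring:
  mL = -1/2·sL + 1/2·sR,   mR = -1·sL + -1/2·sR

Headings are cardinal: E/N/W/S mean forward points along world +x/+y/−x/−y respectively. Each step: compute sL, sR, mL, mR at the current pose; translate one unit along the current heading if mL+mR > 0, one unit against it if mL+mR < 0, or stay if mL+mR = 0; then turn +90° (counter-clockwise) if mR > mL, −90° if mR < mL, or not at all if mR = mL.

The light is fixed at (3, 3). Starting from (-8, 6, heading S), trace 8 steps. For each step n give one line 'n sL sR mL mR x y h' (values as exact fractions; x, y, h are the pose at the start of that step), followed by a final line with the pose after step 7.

n=0: pose=(-8,6,S); sL=8/5, sR=10/9; mL=-11/45, mR=-97/45; mL+mR=-12/5 → advance -1; mR−mL=-86/45 → turn -1·90°
n=1: pose=(-8,7,W); sL=32/41, sR=160/221; mL=-256/9061, mR=-10352/9061; mL+mR=-48/41 → advance -1; mR−mL=-10096/9061 → turn -1·90°
n=2: pose=(-7,7,N); sL=16/17, sR=16/13; mL=32/221, mR=-344/221; mL+mR=-24/17 → advance -1; mR−mL=-376/221 → turn -1·90°
n=3: pose=(-7,6,E); sL=32/13, sR=160/53; mL=192/689, mR=-2736/689; mL+mR=-48/13 → advance -1; mR−mL=-2928/689 → turn -1·90°
n=4: pose=(-8,6,S); sL=8/5, sR=10/9; mL=-11/45, mR=-97/45; mL+mR=-12/5 → advance -1; mR−mL=-86/45 → turn -1·90°
n=5: pose=(-8,7,W); sL=32/41, sR=160/221; mL=-256/9061, mR=-10352/9061; mL+mR=-48/41 → advance -1; mR−mL=-10096/9061 → turn -1·90°
n=6: pose=(-7,7,N); sL=16/17, sR=16/13; mL=32/221, mR=-344/221; mL+mR=-24/17 → advance -1; mR−mL=-376/221 → turn -1·90°
n=7: pose=(-7,6,E); sL=32/13, sR=160/53; mL=192/689, mR=-2736/689; mL+mR=-48/13 → advance -1; mR−mL=-2928/689 → turn -1·90°

0 8/5 10/9 -11/45 -97/45 -8 6 S
1 32/41 160/221 -256/9061 -10352/9061 -8 7 W
2 16/17 16/13 32/221 -344/221 -7 7 N
3 32/13 160/53 192/689 -2736/689 -7 6 E
4 8/5 10/9 -11/45 -97/45 -8 6 S
5 32/41 160/221 -256/9061 -10352/9061 -8 7 W
6 16/17 16/13 32/221 -344/221 -7 7 N
7 32/13 160/53 192/689 -2736/689 -7 6 E
final -8 6 S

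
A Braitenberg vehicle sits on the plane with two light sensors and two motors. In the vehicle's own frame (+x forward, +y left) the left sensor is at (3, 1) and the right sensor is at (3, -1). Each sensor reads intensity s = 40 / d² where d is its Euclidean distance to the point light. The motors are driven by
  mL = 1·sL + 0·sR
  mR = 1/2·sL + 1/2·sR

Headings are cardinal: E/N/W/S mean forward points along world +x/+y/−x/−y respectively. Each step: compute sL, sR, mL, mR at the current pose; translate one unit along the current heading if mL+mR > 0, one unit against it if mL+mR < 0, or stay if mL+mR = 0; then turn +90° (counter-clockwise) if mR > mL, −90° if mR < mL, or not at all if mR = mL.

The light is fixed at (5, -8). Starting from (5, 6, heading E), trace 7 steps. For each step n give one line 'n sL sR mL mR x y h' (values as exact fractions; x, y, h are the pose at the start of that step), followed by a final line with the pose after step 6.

n=0: pose=(5,6,E); sL=20/117, sR=20/89; mL=20/117, mR=2060/10413; mL+mR=1280/3471 → advance +1; mR−mL=280/10413 → turn +1·90°
n=1: pose=(6,6,N); sL=40/289, sR=40/293; mL=40/289, mR=11640/84677; mL+mR=23360/84677 → advance +1; mR−mL=-80/84677 → turn -1·90°
n=2: pose=(6,7,E); sL=5/34, sR=10/53; mL=5/34, mR=605/3604; mL+mR=1135/3604 → advance +1; mR−mL=75/3604 → turn +1·90°
n=3: pose=(7,7,N); sL=8/65, sR=40/333; mL=8/65, mR=2632/21645; mL+mR=5296/21645 → advance +1; mR−mL=-32/21645 → turn -1·90°
n=4: pose=(7,8,E); sL=20/157, sR=4/25; mL=20/157, mR=564/3925; mL+mR=1064/3925 → advance +1; mR−mL=64/3925 → turn +1·90°
n=5: pose=(8,8,N); sL=8/73, sR=40/377; mL=8/73, mR=2968/27521; mL+mR=5984/27521 → advance +1; mR−mL=-48/27521 → turn -1·90°
n=6: pose=(8,9,E); sL=1/9, sR=10/73; mL=1/9, mR=163/1314; mL+mR=103/438 → advance +1; mR−mL=17/1314 → turn +1·90°

0 20/117 20/89 20/117 2060/10413 5 6 E
1 40/289 40/293 40/289 11640/84677 6 6 N
2 5/34 10/53 5/34 605/3604 6 7 E
3 8/65 40/333 8/65 2632/21645 7 7 N
4 20/157 4/25 20/157 564/3925 7 8 E
5 8/73 40/377 8/73 2968/27521 8 8 N
6 1/9 10/73 1/9 163/1314 8 9 E
final 9 9 N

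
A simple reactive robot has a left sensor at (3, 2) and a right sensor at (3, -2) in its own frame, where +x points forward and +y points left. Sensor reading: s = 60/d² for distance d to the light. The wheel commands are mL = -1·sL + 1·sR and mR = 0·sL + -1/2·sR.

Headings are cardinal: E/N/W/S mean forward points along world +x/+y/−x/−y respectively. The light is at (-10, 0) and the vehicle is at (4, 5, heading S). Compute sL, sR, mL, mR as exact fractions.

3/13 15/37 84/481 -15/74

left sensor world pos  = (6, 2); dL² = 260
right sensor world pos = (2, 2); dR² = 148
sL = 60/260 = 3/13
sR = 60/148 = 15/37
mL = -1·sL + 1·sR = 84/481
mR = 0·sL + -1/2·sR = -15/74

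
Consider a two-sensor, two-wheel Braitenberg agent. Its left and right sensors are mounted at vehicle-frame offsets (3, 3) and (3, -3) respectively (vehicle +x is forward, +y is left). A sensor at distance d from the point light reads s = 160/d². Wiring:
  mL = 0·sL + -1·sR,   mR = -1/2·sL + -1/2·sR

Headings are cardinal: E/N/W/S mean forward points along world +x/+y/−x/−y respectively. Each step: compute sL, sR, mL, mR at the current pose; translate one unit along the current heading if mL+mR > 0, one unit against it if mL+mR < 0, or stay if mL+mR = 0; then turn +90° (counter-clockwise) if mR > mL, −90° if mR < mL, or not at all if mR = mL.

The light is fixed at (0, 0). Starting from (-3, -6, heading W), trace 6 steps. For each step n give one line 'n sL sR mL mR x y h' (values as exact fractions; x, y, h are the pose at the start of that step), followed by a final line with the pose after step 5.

n=0: pose=(-3,-6,W); sL=160/117, sR=32/9; mL=-32/9, mR=-32/13; mL+mR=-704/117 → advance -1; mR−mL=128/117 → turn +1·90°
n=1: pose=(-2,-6,S); sL=80/41, sR=80/53; mL=-80/53, mR=-3760/2173; mL+mR=-7040/2173 → advance -1; mR−mL=-480/2173 → turn -1·90°
n=2: pose=(-2,-5,W); sL=160/89, sR=160/29; mL=-160/29, mR=-9440/2581; mL+mR=-23680/2581 → advance -1; mR−mL=4800/2581 → turn +1·90°
n=3: pose=(-1,-5,S); sL=40/17, sR=2; mL=-2, mR=-37/17; mL+mR=-71/17 → advance -1; mR−mL=-3/17 → turn -1·90°
n=4: pose=(-1,-4,W); sL=32/13, sR=160/17; mL=-160/17, mR=-1312/221; mL+mR=-3392/221 → advance -1; mR−mL=768/221 → turn +1·90°
n=5: pose=(0,-4,S); sL=80/29, sR=80/29; mL=-80/29, mR=-80/29; mL+mR=-160/29 → advance -1; mR−mL=0 → turn +0·90°

0 160/117 32/9 -32/9 -32/13 -3 -6 W
1 80/41 80/53 -80/53 -3760/2173 -2 -6 S
2 160/89 160/29 -160/29 -9440/2581 -2 -5 W
3 40/17 2 -2 -37/17 -1 -5 S
4 32/13 160/17 -160/17 -1312/221 -1 -4 W
5 80/29 80/29 -80/29 -80/29 0 -4 S
final 0 -3 S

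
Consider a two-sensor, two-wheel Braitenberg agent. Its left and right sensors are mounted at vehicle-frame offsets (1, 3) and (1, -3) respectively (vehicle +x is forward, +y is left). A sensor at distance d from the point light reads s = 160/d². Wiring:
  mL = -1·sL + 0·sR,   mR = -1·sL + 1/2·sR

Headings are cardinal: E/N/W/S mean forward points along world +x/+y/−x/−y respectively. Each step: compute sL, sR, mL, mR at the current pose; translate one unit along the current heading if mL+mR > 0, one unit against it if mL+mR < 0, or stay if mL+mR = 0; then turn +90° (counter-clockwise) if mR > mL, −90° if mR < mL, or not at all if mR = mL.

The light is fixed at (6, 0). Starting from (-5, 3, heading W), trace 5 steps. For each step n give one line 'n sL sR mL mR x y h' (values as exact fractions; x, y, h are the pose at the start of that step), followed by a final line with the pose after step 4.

n=0: pose=(-5,3,W); sL=10/9, sR=8/9; mL=-10/9, mR=-2/3; mL+mR=-16/9 → advance -1; mR−mL=4/9 → turn +1·90°
n=1: pose=(-4,3,S); sL=160/53, sR=160/173; mL=-160/53, mR=-23440/9169; mL+mR=-51120/9169 → advance -1; mR−mL=80/173 → turn +1·90°
n=2: pose=(-4,4,E); sL=16/13, sR=80/41; mL=-16/13, mR=-136/533; mL+mR=-792/533 → advance -1; mR−mL=40/41 → turn +1·90°
n=3: pose=(-5,4,N); sL=160/221, sR=160/89; mL=-160/221, mR=3440/19669; mL+mR=-10800/19669 → advance -1; mR−mL=80/89 → turn +1·90°
n=4: pose=(-5,3,W); sL=10/9, sR=8/9; mL=-10/9, mR=-2/3; mL+mR=-16/9 → advance -1; mR−mL=4/9 → turn +1·90°

0 10/9 8/9 -10/9 -2/3 -5 3 W
1 160/53 160/173 -160/53 -23440/9169 -4 3 S
2 16/13 80/41 -16/13 -136/533 -4 4 E
3 160/221 160/89 -160/221 3440/19669 -5 4 N
4 10/9 8/9 -10/9 -2/3 -5 3 W
final -4 3 S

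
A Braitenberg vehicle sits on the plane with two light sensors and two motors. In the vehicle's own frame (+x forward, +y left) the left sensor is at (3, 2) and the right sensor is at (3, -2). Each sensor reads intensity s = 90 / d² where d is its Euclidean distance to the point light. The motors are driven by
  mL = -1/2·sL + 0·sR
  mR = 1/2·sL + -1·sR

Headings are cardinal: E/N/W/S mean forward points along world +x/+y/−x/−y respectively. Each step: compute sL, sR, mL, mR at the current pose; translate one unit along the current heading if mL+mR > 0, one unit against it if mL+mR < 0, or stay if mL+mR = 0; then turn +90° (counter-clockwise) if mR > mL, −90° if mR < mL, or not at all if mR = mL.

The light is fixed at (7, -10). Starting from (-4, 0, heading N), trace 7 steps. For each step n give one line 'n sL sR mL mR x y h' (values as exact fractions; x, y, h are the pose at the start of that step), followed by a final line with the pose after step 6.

n=0: pose=(-4,0,N); sL=45/169, sR=9/25; mL=-45/338, mR=-1917/8450; mL+mR=-9/25 → advance -1; mR−mL=-396/4225 → turn -1·90°
n=1: pose=(-4,-1,E); sL=18/37, sR=90/113; mL=-9/37, mR=-2313/4181; mL+mR=-90/113 → advance -1; mR−mL=-1296/4181 → turn -1·90°
n=2: pose=(-5,-1,S); sL=45/68, sR=45/116; mL=-45/136, mR=-225/3944; mL+mR=-45/116 → advance -1; mR−mL=135/493 → turn +1·90°
n=3: pose=(-5,0,E); sL=2/5, sR=18/29; mL=-1/5, mR=-61/145; mL+mR=-18/29 → advance -1; mR−mL=-32/145 → turn -1·90°
n=4: pose=(-6,0,S); sL=9/17, sR=45/137; mL=-9/34, mR=-297/4658; mL+mR=-45/137 → advance -1; mR−mL=468/2329 → turn +1·90°
n=5: pose=(-6,1,E); sL=90/269, sR=90/181; mL=-45/269, mR=-16065/48689; mL+mR=-90/181 → advance -1; mR−mL=-7920/48689 → turn -1·90°
n=6: pose=(-7,1,S); sL=45/104, sR=9/32; mL=-45/208, mR=-27/416; mL+mR=-9/32 → advance -1; mR−mL=63/416 → turn +1·90°

0 45/169 9/25 -45/338 -1917/8450 -4 0 N
1 18/37 90/113 -9/37 -2313/4181 -4 -1 E
2 45/68 45/116 -45/136 -225/3944 -5 -1 S
3 2/5 18/29 -1/5 -61/145 -5 0 E
4 9/17 45/137 -9/34 -297/4658 -6 0 S
5 90/269 90/181 -45/269 -16065/48689 -6 1 E
6 45/104 9/32 -45/208 -27/416 -7 1 S
final -7 2 E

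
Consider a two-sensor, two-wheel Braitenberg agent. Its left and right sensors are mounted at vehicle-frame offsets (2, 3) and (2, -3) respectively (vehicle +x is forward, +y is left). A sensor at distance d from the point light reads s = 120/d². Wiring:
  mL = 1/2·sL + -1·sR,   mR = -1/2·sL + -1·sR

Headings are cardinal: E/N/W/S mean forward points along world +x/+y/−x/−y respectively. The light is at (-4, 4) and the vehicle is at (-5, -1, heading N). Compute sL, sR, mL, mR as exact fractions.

left sensor world pos  = (-8, 1); dL² = 25
right sensor world pos = (-2, 1); dR² = 13
sL = 120/25 = 24/5
sR = 120/13 = 120/13
mL = 1/2·sL + -1·sR = -444/65
mR = -1/2·sL + -1·sR = -756/65

24/5 120/13 -444/65 -756/65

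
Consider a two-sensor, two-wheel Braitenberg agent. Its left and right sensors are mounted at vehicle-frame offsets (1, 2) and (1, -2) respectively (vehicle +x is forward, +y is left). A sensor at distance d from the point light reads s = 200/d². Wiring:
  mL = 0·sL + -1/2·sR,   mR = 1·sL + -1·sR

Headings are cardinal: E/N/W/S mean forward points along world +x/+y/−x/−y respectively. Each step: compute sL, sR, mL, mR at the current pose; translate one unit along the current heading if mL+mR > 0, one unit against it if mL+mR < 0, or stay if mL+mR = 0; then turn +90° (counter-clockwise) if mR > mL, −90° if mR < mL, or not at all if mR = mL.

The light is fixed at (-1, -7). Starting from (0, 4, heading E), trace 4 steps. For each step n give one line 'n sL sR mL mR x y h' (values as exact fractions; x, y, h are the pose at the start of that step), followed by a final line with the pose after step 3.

0 200/173 40/17 -20/17 -3520/2941 0 4 E
1 25/13 25/13 -25/26 0 -1 4 S
2 200/197 200/101 -100/101 -19200/19897 -1 5 E
3 100/89 20/17 -10/17 -80/1513 -2 5 N
final -2 4 W

n=0: pose=(0,4,E); sL=200/173, sR=40/17; mL=-20/17, mR=-3520/2941; mL+mR=-6980/2941 → advance -1; mR−mL=-60/2941 → turn -1·90°
n=1: pose=(-1,4,S); sL=25/13, sR=25/13; mL=-25/26, mR=0; mL+mR=-25/26 → advance -1; mR−mL=25/26 → turn +1·90°
n=2: pose=(-1,5,E); sL=200/197, sR=200/101; mL=-100/101, mR=-19200/19897; mL+mR=-38900/19897 → advance -1; mR−mL=500/19897 → turn +1·90°
n=3: pose=(-2,5,N); sL=100/89, sR=20/17; mL=-10/17, mR=-80/1513; mL+mR=-970/1513 → advance -1; mR−mL=810/1513 → turn +1·90°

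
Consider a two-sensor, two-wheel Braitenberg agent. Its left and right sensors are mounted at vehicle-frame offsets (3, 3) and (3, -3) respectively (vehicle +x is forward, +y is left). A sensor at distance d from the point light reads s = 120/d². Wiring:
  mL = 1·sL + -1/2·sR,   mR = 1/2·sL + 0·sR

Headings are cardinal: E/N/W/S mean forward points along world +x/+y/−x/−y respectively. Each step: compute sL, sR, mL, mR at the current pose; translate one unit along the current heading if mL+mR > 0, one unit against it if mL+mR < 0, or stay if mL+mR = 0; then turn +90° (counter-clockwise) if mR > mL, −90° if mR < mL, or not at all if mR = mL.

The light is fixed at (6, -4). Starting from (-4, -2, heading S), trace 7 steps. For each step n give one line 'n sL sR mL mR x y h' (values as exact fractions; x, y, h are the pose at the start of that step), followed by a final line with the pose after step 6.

0 12/5 12/17 174/85 6/5 -4 -2 S
1 120/173 24/37 2364/6401 60/173 -4 -3 W
2 30/53 3/2 -39/212 15/53 -5 -3 N
3 120/197 120/221 14700/43537 60/197 -5 -2 W
4 12/25 60/53 -114/1325 6/25 -6 -2 N
5 8/15 40/87 44/145 4/15 -6 -1 W
6 30/73 15/17 -75/2482 15/73 -7 -1 N
final -7 0 W

n=0: pose=(-4,-2,S); sL=12/5, sR=12/17; mL=174/85, mR=6/5; mL+mR=276/85 → advance +1; mR−mL=-72/85 → turn -1·90°
n=1: pose=(-4,-3,W); sL=120/173, sR=24/37; mL=2364/6401, mR=60/173; mL+mR=4584/6401 → advance +1; mR−mL=-144/6401 → turn -1·90°
n=2: pose=(-5,-3,N); sL=30/53, sR=3/2; mL=-39/212, mR=15/53; mL+mR=21/212 → advance +1; mR−mL=99/212 → turn +1·90°
n=3: pose=(-5,-2,W); sL=120/197, sR=120/221; mL=14700/43537, mR=60/197; mL+mR=27960/43537 → advance +1; mR−mL=-1440/43537 → turn -1·90°
n=4: pose=(-6,-2,N); sL=12/25, sR=60/53; mL=-114/1325, mR=6/25; mL+mR=204/1325 → advance +1; mR−mL=432/1325 → turn +1·90°
n=5: pose=(-6,-1,W); sL=8/15, sR=40/87; mL=44/145, mR=4/15; mL+mR=248/435 → advance +1; mR−mL=-16/435 → turn -1·90°
n=6: pose=(-7,-1,N); sL=30/73, sR=15/17; mL=-75/2482, mR=15/73; mL+mR=435/2482 → advance +1; mR−mL=585/2482 → turn +1·90°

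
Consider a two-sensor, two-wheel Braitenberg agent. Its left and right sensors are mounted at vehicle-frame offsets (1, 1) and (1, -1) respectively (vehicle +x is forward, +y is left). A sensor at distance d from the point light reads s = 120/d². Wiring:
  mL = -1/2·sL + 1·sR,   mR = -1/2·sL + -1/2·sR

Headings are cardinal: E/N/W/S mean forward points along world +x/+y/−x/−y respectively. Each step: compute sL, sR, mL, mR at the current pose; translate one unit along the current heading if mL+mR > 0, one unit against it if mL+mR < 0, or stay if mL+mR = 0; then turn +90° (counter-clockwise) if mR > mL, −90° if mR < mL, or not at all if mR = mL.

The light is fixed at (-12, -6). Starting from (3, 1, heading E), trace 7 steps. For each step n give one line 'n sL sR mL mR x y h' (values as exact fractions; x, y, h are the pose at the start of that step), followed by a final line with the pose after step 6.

n=0: pose=(3,1,E); sL=3/8, sR=30/73; mL=261/1168, mR=-459/1168; mL+mR=-99/584 → advance -1; mR−mL=-45/73 → turn -1·90°
n=1: pose=(2,1,S); sL=40/87, sR=24/41; mL=1268/3567, mR=-1864/3567; mL+mR=-596/3567 → advance -1; mR−mL=-36/41 → turn -1·90°
n=2: pose=(2,2,W); sL=60/109, sR=12/25; mL=558/2725, mR=-1404/2725; mL+mR=-846/2725 → advance -1; mR−mL=-18/25 → turn -1·90°
n=3: pose=(3,2,N); sL=120/277, sR=120/337; mL=13020/93349, mR=-36840/93349; mL+mR=-23820/93349 → advance -1; mR−mL=-180/337 → turn -1·90°
n=4: pose=(3,1,E); sL=3/8, sR=30/73; mL=261/1168, mR=-459/1168; mL+mR=-99/584 → advance -1; mR−mL=-45/73 → turn -1·90°
n=5: pose=(2,1,S); sL=40/87, sR=24/41; mL=1268/3567, mR=-1864/3567; mL+mR=-596/3567 → advance -1; mR−mL=-36/41 → turn -1·90°
n=6: pose=(2,2,W); sL=60/109, sR=12/25; mL=558/2725, mR=-1404/2725; mL+mR=-846/2725 → advance -1; mR−mL=-18/25 → turn -1·90°

0 3/8 30/73 261/1168 -459/1168 3 1 E
1 40/87 24/41 1268/3567 -1864/3567 2 1 S
2 60/109 12/25 558/2725 -1404/2725 2 2 W
3 120/277 120/337 13020/93349 -36840/93349 3 2 N
4 3/8 30/73 261/1168 -459/1168 3 1 E
5 40/87 24/41 1268/3567 -1864/3567 2 1 S
6 60/109 12/25 558/2725 -1404/2725 2 2 W
final 3 2 N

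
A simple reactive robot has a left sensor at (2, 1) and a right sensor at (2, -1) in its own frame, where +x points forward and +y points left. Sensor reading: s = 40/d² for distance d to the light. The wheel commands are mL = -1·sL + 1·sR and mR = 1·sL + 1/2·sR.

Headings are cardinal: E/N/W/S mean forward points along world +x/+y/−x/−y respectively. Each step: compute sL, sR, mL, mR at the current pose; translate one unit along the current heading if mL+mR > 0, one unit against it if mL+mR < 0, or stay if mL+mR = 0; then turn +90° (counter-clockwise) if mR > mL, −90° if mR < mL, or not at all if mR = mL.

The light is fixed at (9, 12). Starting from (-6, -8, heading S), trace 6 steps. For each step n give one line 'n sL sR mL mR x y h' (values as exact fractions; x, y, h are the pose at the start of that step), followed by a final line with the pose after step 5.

n=0: pose=(-6,-8,S); sL=1/17, sR=2/37; mL=-3/629, mR=54/629; mL+mR=3/37 → advance +1; mR−mL=57/629 → turn +1·90°
n=1: pose=(-6,-9,E); sL=40/569, sR=40/653; mL=-3360/371557, mR=37500/371557; mL+mR=60/653 → advance +1; mR−mL=40860/371557 → turn +1·90°
n=2: pose=(-5,-9,N); sL=20/293, sR=4/53; mL=112/15529, mR=1646/15529; mL+mR=6/53 → advance +1; mR−mL=1534/15529 → turn +1·90°
n=3: pose=(-5,-8,W); sL=40/697, sR=40/617; mL=3200/430049, mR=38620/430049; mL+mR=60/617 → advance +1; mR−mL=35420/430049 → turn +1·90°
n=4: pose=(-6,-8,S); sL=1/17, sR=2/37; mL=-3/629, mR=54/629; mL+mR=3/37 → advance +1; mR−mL=57/629 → turn +1·90°
n=5: pose=(-6,-9,E); sL=40/569, sR=40/653; mL=-3360/371557, mR=37500/371557; mL+mR=60/653 → advance +1; mR−mL=40860/371557 → turn +1·90°

0 1/17 2/37 -3/629 54/629 -6 -8 S
1 40/569 40/653 -3360/371557 37500/371557 -6 -9 E
2 20/293 4/53 112/15529 1646/15529 -5 -9 N
3 40/697 40/617 3200/430049 38620/430049 -5 -8 W
4 1/17 2/37 -3/629 54/629 -6 -8 S
5 40/569 40/653 -3360/371557 37500/371557 -6 -9 E
final -5 -9 N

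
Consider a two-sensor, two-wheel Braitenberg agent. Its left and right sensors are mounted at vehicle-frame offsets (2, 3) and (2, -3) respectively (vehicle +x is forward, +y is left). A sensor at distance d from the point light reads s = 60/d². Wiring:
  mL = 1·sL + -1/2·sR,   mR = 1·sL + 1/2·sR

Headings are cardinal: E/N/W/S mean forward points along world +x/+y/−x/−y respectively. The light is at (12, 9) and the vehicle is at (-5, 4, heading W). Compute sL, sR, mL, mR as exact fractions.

left sensor world pos  = (-7, 1); dL² = 425
right sensor world pos = (-7, 7); dR² = 365
sL = 60/425 = 12/85
sR = 60/365 = 12/73
mL = 1·sL + -1/2·sR = 366/6205
mR = 1·sL + 1/2·sR = 1386/6205

12/85 12/73 366/6205 1386/6205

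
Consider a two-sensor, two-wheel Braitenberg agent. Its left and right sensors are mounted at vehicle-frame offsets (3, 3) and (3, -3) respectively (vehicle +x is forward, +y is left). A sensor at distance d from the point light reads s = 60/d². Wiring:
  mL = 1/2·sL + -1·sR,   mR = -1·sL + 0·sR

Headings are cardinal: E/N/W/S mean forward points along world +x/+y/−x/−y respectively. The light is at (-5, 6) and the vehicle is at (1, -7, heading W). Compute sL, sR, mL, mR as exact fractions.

12/53 60/109 -2526/5777 -12/53

left sensor world pos  = (-2, -10); dL² = 265
right sensor world pos = (-2, -4); dR² = 109
sL = 60/265 = 12/53
sR = 60/109 = 60/109
mL = 1/2·sL + -1·sR = -2526/5777
mR = -1·sL + 0·sR = -12/53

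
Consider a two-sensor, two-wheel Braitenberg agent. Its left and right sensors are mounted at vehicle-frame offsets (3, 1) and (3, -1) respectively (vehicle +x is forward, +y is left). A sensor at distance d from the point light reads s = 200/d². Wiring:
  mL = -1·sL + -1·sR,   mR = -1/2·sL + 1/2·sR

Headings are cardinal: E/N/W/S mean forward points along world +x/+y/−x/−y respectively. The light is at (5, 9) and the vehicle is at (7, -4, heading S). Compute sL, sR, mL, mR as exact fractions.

40/53 200/257 -20880/13621 160/13621

left sensor world pos  = (8, -7); dL² = 265
right sensor world pos = (6, -7); dR² = 257
sL = 200/265 = 40/53
sR = 200/257 = 200/257
mL = -1·sL + -1·sR = -20880/13621
mR = -1/2·sL + 1/2·sR = 160/13621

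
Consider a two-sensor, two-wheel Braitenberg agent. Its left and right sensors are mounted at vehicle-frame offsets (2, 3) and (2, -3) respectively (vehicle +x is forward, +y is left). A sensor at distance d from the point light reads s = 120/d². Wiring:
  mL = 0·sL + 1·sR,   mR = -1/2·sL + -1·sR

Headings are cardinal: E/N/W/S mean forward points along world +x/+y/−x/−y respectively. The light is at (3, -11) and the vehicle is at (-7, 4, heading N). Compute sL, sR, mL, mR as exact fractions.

left sensor world pos  = (-10, 6); dL² = 458
right sensor world pos = (-4, 6); dR² = 338
sL = 120/458 = 60/229
sR = 120/338 = 60/169
mL = 0·sL + 1·sR = 60/169
mR = -1/2·sL + -1·sR = -18810/38701

60/229 60/169 60/169 -18810/38701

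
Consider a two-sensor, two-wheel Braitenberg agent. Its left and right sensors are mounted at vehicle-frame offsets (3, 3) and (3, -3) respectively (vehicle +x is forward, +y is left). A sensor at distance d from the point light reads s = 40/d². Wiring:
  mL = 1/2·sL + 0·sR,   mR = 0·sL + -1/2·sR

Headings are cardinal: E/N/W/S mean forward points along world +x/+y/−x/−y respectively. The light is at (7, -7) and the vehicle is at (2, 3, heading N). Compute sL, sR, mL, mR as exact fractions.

40/233 40/173 20/233 -20/173

left sensor world pos  = (-1, 6); dL² = 233
right sensor world pos = (5, 6); dR² = 173
sL = 40/233 = 40/233
sR = 40/173 = 40/173
mL = 1/2·sL + 0·sR = 20/233
mR = 0·sL + -1/2·sR = -20/173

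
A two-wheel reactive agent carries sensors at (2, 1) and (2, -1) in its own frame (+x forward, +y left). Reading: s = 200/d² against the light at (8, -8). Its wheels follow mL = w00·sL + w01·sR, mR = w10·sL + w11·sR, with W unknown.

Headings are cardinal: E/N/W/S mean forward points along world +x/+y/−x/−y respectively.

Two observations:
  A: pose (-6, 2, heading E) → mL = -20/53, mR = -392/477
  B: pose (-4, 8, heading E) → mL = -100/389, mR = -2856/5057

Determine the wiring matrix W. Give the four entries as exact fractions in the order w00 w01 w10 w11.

obs A: pose=(-6,2,E) → sL=40/53, sR=8/9, mL=-20/53, mR=-392/477
obs B: pose=(-4,8,E) → sL=200/389, sR=8/13, mL=-100/389, mR=-2856/5057
sensor matrix S = [[40/53, 8/9], [200/389, 8/13]]; det S = 17920/2412189
solve [mL_A; mL_B] = S·[w00; w01] and [mR_A; mR_B] = S·[w10; w11]:
  w00 = -1/2, w01 = 0, w10 = -1/2, w11 = -1/2

-1/2 0 -1/2 -1/2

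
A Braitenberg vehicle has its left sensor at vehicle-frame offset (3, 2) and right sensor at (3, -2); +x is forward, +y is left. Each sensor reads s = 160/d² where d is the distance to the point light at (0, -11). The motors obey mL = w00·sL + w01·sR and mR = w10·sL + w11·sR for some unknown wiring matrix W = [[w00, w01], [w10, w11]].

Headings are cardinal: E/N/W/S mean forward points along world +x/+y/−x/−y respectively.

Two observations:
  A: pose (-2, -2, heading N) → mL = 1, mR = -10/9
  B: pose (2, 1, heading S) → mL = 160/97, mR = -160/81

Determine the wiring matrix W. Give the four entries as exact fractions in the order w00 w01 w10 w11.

obs A: pose=(-2,-2,N) → sL=1, sR=10/9, mL=1, mR=-10/9
obs B: pose=(2,1,S) → sL=160/97, sR=160/81, mL=160/97, mR=-160/81
sensor matrix S = [[1, 10/9], [160/97, 160/81]]; det S = 1120/7857
solve [mL_A; mL_B] = S·[w00; w01] and [mR_A; mR_B] = S·[w10; w11]:
  w00 = 1, w01 = 0, w10 = 0, w11 = -1

1 0 0 -1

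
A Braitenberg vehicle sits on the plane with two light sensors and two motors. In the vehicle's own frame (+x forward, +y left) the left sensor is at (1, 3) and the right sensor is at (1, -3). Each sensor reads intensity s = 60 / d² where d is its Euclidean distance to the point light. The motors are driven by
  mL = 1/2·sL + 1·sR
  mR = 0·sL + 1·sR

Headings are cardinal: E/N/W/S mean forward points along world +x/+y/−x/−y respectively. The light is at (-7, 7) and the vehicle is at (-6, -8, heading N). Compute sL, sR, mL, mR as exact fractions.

3/10 15/53 459/1060 15/53

left sensor world pos  = (-9, -7); dL² = 200
right sensor world pos = (-3, -7); dR² = 212
sL = 60/200 = 3/10
sR = 60/212 = 15/53
mL = 1/2·sL + 1·sR = 459/1060
mR = 0·sL + 1·sR = 15/53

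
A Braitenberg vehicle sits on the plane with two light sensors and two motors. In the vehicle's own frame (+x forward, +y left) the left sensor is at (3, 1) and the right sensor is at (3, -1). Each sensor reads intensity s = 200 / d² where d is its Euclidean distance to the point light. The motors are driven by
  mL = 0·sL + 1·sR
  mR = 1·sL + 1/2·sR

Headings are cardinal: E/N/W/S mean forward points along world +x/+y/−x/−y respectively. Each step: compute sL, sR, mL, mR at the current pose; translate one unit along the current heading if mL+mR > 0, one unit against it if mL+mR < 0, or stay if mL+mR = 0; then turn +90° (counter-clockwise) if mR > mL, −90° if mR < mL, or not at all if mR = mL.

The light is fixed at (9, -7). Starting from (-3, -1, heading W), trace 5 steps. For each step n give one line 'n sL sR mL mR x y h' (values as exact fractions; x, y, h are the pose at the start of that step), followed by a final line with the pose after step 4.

n=0: pose=(-3,-1,W); sL=4/5, sR=100/137; mL=100/137, mR=798/685; mL+mR=1298/685 → advance +1; mR−mL=298/685 → turn +1·90°
n=1: pose=(-4,-1,S); sL=200/153, sR=40/41; mL=40/41, mR=11260/6273; mL+mR=17380/6273 → advance +1; mR−mL=5140/6273 → turn +1·90°
n=2: pose=(-4,-2,E); sL=25/17, sR=50/29; mL=50/29, mR=1150/493; mL+mR=2000/493 → advance +1; mR−mL=300/493 → turn +1·90°
n=3: pose=(-3,-2,N); sL=200/233, sR=40/37; mL=40/37, mR=12060/8621; mL+mR=21380/8621 → advance +1; mR−mL=2740/8621 → turn +1·90°
n=4: pose=(-3,-1,W); sL=4/5, sR=100/137; mL=100/137, mR=798/685; mL+mR=1298/685 → advance +1; mR−mL=298/685 → turn +1·90°

0 4/5 100/137 100/137 798/685 -3 -1 W
1 200/153 40/41 40/41 11260/6273 -4 -1 S
2 25/17 50/29 50/29 1150/493 -4 -2 E
3 200/233 40/37 40/37 12060/8621 -3 -2 N
4 4/5 100/137 100/137 798/685 -3 -1 W
final -4 -1 S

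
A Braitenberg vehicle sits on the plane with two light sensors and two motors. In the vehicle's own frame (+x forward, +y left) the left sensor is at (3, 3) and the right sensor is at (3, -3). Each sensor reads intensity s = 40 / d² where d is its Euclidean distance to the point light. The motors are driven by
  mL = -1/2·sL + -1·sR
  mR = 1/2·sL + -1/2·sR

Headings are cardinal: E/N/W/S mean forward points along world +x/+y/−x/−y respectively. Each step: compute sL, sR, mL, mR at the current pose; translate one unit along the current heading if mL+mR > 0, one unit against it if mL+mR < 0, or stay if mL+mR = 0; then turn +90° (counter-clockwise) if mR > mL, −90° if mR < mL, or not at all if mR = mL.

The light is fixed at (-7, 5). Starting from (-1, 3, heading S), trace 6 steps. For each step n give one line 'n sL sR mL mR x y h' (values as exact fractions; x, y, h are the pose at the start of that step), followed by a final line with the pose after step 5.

n=0: pose=(-1,3,S); sL=20/53, sR=20/17; mL=-1230/901, mR=-360/901; mL+mR=-30/17 → advance -1; mR−mL=870/901 → turn +1·90°
n=1: pose=(-1,4,E); sL=8/17, sR=40/97; mL=-1068/1649, mR=48/1649; mL+mR=-60/97 → advance -1; mR−mL=1116/1649 → turn +1·90°
n=2: pose=(-2,4,N); sL=5, sR=10/17; mL=-105/34, mR=75/34; mL+mR=-15/17 → advance -1; mR−mL=90/17 → turn +1·90°
n=3: pose=(-2,3,W); sL=40/29, sR=8; mL=-252/29, mR=-96/29; mL+mR=-12 → advance -1; mR−mL=156/29 → turn +1·90°
n=4: pose=(-1,3,S); sL=20/53, sR=20/17; mL=-1230/901, mR=-360/901; mL+mR=-30/17 → advance -1; mR−mL=870/901 → turn +1·90°
n=5: pose=(-1,4,E); sL=8/17, sR=40/97; mL=-1068/1649, mR=48/1649; mL+mR=-60/97 → advance -1; mR−mL=1116/1649 → turn +1·90°

0 20/53 20/17 -1230/901 -360/901 -1 3 S
1 8/17 40/97 -1068/1649 48/1649 -1 4 E
2 5 10/17 -105/34 75/34 -2 4 N
3 40/29 8 -252/29 -96/29 -2 3 W
4 20/53 20/17 -1230/901 -360/901 -1 3 S
5 8/17 40/97 -1068/1649 48/1649 -1 4 E
final -2 4 N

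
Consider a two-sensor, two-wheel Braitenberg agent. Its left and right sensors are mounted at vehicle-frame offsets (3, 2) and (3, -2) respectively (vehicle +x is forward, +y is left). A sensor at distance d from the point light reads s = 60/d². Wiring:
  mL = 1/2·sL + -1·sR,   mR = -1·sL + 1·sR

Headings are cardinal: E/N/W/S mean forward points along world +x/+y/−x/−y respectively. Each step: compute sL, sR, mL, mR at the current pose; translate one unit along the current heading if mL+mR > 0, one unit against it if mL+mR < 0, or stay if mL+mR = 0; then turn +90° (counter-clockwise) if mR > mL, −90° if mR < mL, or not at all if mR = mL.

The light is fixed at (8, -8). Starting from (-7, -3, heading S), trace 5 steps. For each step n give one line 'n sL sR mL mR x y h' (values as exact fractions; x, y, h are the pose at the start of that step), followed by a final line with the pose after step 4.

0 60/173 60/293 -1590/50689 -7200/50689 -7 -3 S
1 3/17 15/97 -219/3298 -36/1649 -7 -2 W
2 20/51 12/53 -82/2703 -448/2703 -6 -2 S
3 30/157 6/37 -387/5809 -168/5809 -6 -1 W
4 60/137 60/241 -990/33017 -6240/33017 -5 -1 S
final -5 0 W

n=0: pose=(-7,-3,S); sL=60/173, sR=60/293; mL=-1590/50689, mR=-7200/50689; mL+mR=-30/173 → advance -1; mR−mL=-5610/50689 → turn -1·90°
n=1: pose=(-7,-2,W); sL=3/17, sR=15/97; mL=-219/3298, mR=-36/1649; mL+mR=-3/34 → advance -1; mR−mL=147/3298 → turn +1·90°
n=2: pose=(-6,-2,S); sL=20/51, sR=12/53; mL=-82/2703, mR=-448/2703; mL+mR=-10/51 → advance -1; mR−mL=-122/901 → turn -1·90°
n=3: pose=(-6,-1,W); sL=30/157, sR=6/37; mL=-387/5809, mR=-168/5809; mL+mR=-15/157 → advance -1; mR−mL=219/5809 → turn +1·90°
n=4: pose=(-5,-1,S); sL=60/137, sR=60/241; mL=-990/33017, mR=-6240/33017; mL+mR=-30/137 → advance -1; mR−mL=-5250/33017 → turn -1·90°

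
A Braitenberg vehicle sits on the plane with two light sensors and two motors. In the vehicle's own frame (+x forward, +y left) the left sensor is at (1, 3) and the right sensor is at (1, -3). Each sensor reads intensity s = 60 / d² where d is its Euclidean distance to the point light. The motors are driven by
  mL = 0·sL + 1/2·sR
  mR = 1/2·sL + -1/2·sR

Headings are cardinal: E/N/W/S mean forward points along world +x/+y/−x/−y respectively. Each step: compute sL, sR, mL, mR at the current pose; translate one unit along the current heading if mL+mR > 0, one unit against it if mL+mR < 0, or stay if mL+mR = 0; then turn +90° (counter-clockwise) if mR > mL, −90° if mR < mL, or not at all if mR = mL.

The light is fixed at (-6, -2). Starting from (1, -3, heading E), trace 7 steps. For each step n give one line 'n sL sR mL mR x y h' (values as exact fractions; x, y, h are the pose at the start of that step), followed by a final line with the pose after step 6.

n=0: pose=(1,-3,E); sL=15/17, sR=3/4; mL=3/8, mR=9/136; mL+mR=15/34 → advance +1; mR−mL=-21/68 → turn -1·90°
n=1: pose=(2,-3,S); sL=12/25, sR=60/29; mL=30/29, mR=-576/725; mL+mR=6/25 → advance +1; mR−mL=-1326/725 → turn -1·90°
n=2: pose=(2,-4,W); sL=30/37, sR=6/5; mL=3/5, mR=-36/185; mL+mR=15/37 → advance +1; mR−mL=-147/185 → turn -1·90°
n=3: pose=(1,-4,N); sL=60/17, sR=60/101; mL=30/101, mR=2520/1717; mL+mR=30/17 → advance +1; mR−mL=2010/1717 → turn +1·90°
n=4: pose=(1,-3,W); sL=15/13, sR=3/2; mL=3/4, mR=-9/52; mL+mR=15/26 → advance +1; mR−mL=-12/13 → turn -1·90°
n=5: pose=(0,-3,N); sL=20/3, sR=20/27; mL=10/27, mR=80/27; mL+mR=10/3 → advance +1; mR−mL=70/27 → turn +1·90°
n=6: pose=(0,-2,W); sL=30/17, sR=30/17; mL=15/17, mR=0; mL+mR=15/17 → advance +1; mR−mL=-15/17 → turn -1·90°

0 15/17 3/4 3/8 9/136 1 -3 E
1 12/25 60/29 30/29 -576/725 2 -3 S
2 30/37 6/5 3/5 -36/185 2 -4 W
3 60/17 60/101 30/101 2520/1717 1 -4 N
4 15/13 3/2 3/4 -9/52 1 -3 W
5 20/3 20/27 10/27 80/27 0 -3 N
6 30/17 30/17 15/17 0 0 -2 W
final -1 -2 N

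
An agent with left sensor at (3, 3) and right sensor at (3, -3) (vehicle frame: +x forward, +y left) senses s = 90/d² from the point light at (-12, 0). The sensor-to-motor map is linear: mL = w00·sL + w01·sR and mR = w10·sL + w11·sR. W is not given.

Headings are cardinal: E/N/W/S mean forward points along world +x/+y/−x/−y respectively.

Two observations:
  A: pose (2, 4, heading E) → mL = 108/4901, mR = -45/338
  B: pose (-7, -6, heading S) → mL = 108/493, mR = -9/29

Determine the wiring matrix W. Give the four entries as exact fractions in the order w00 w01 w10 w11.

-1/2 1/2 -1/2 0

obs A: pose=(2,4,E) → sL=45/169, sR=9/29, mL=108/4901, mR=-45/338
obs B: pose=(-7,-6,S) → sL=18/29, sR=18/17, mL=108/493, mR=-9/29
sensor matrix S = [[45/169, 9/29], [18/29, 18/17]]; det S = 215784/2416193
solve [mL_A; mL_B] = S·[w00; w01] and [mR_A; mR_B] = S·[w10; w11]:
  w00 = -1/2, w01 = 1/2, w10 = -1/2, w11 = 0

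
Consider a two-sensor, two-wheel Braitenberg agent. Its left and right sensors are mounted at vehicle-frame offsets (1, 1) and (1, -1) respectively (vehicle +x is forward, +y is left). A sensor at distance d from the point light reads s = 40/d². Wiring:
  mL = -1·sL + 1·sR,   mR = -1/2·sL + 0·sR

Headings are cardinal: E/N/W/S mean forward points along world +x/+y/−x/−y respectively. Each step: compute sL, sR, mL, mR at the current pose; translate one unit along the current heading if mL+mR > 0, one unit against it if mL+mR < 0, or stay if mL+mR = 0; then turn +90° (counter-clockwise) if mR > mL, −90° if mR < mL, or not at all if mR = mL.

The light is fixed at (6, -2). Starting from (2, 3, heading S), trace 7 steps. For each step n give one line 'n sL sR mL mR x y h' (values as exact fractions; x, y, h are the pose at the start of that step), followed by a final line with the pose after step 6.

n=0: pose=(2,3,S); sL=8/5, sR=40/41; mL=-128/205, mR=-4/5; mL+mR=-292/205 → advance -1; mR−mL=-36/205 → turn -1·90°
n=1: pose=(2,4,W); sL=4/5, sR=20/37; mL=-48/185, mR=-2/5; mL+mR=-122/185 → advance -1; mR−mL=-26/185 → turn -1·90°
n=2: pose=(3,4,N); sL=8/13, sR=40/53; mL=96/689, mR=-4/13; mL+mR=-116/689 → advance -1; mR−mL=-308/689 → turn -1·90°
n=3: pose=(3,3,E); sL=1, sR=2; mL=1, mR=-1/2; mL+mR=1/2 → advance +1; mR−mL=-3/2 → turn -1·90°
n=4: pose=(4,3,S); sL=40/17, sR=8/5; mL=-64/85, mR=-20/17; mL+mR=-164/85 → advance -1; mR−mL=-36/85 → turn -1·90°
n=5: pose=(4,4,W); sL=20/17, sR=20/29; mL=-240/493, mR=-10/17; mL+mR=-530/493 → advance -1; mR−mL=-50/493 → turn -1·90°
n=6: pose=(5,4,N); sL=40/53, sR=40/49; mL=160/2597, mR=-20/53; mL+mR=-820/2597 → advance -1; mR−mL=-1140/2597 → turn -1·90°

0 8/5 40/41 -128/205 -4/5 2 3 S
1 4/5 20/37 -48/185 -2/5 2 4 W
2 8/13 40/53 96/689 -4/13 3 4 N
3 1 2 1 -1/2 3 3 E
4 40/17 8/5 -64/85 -20/17 4 3 S
5 20/17 20/29 -240/493 -10/17 4 4 W
6 40/53 40/49 160/2597 -20/53 5 4 N
final 5 3 E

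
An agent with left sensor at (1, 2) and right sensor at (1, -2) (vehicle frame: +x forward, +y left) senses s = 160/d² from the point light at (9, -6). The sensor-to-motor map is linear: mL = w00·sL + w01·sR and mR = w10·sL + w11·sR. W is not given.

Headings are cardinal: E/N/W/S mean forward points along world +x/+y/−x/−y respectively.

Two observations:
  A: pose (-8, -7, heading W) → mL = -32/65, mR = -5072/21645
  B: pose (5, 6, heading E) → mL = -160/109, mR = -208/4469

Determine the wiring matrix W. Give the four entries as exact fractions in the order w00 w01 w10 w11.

obs A: pose=(-8,-7,W) → sL=160/333, sR=32/65, mL=-32/65, mR=-5072/21645
obs B: pose=(5,6,E) → sL=32/41, sR=160/109, mL=-160/109, mR=-208/4469
sensor matrix S = [[160/333, 32/65], [32/41, 160/109]]; det S = 31055872/96731505
solve [mL_A; mL_B] = S·[w00; w01] and [mR_A; mR_B] = S·[w10; w11]:
  w00 = 0, w01 = -1, w10 = -1, w11 = 1/2

0 -1 -1 1/2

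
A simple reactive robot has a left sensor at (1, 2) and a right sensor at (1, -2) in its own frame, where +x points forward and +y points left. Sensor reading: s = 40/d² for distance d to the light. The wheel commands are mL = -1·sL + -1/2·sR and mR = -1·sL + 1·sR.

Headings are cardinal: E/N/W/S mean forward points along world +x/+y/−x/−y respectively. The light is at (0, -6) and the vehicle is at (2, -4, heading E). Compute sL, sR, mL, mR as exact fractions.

8/5 40/9 -172/45 128/45

left sensor world pos  = (3, -2); dL² = 25
right sensor world pos = (3, -6); dR² = 9
sL = 40/25 = 8/5
sR = 40/9 = 40/9
mL = -1·sL + -1/2·sR = -172/45
mR = -1·sL + 1·sR = 128/45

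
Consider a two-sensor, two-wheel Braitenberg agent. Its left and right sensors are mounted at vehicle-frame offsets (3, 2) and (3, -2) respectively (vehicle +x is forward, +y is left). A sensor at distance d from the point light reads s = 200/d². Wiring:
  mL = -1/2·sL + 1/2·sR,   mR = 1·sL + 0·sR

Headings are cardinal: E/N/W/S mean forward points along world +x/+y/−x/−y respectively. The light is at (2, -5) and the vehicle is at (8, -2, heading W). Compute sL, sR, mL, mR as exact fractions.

left sensor world pos  = (5, -4); dL² = 10
right sensor world pos = (5, 0); dR² = 34
sL = 200/10 = 20
sR = 200/34 = 100/17
mL = -1/2·sL + 1/2·sR = -120/17
mR = 1·sL + 0·sR = 20

20 100/17 -120/17 20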